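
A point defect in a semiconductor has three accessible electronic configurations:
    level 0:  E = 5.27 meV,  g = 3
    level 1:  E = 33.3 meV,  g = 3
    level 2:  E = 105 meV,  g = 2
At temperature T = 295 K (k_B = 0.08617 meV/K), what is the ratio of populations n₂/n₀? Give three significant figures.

0.0132

k_BT = 0.08617 × 295 K = 25.420 meV.
n₂/n₀ = (g₂/g₀) exp[−(E₂−E₀)/kT] = (2/3) × exp(−(99.73 meV)/(25.420 meV)) = (2/3) × exp(-3.9233) = 0.0132.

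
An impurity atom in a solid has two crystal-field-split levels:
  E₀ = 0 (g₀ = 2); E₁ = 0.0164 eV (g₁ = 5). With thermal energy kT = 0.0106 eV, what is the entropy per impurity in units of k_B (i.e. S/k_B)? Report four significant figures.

1.657

Eᵢ/kT = 0, 1.54717.
Z = Σ gᵢe^(−Eᵢ/kT) = 2·e^(−0) + 5·e^(−1.54717) = 2.00000 + 1.06425 = 3.06425.
⟨E⟩ = Σ EᵢPᵢ = 0.00569591 eV.
S/k_B = ln Z + ⟨E⟩/kT = ln(3.06425) + 0.00569591/0.0106 = 1.11980 + 0.537350 = 1.657.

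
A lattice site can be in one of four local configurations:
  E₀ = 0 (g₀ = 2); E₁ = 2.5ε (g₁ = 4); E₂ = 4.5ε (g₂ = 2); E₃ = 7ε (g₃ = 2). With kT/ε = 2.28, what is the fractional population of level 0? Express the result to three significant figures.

Eᵢ/kT = 0, 1.0965, 1.9737, 3.0702.
Z = Σ gᵢe^(−Eᵢ/kT) = 2·e^(−0) + 4·e^(−1.0965) + 2·e^(−1.9737) + 2·e^(−3.0702) = 2.0000 + 1.3362 + 0.27788 + 0.092824 = 3.7069.
P₀ = g₀ e^(−E₀/kT) / Z = 2.0000/3.7069 = 0.540.

0.540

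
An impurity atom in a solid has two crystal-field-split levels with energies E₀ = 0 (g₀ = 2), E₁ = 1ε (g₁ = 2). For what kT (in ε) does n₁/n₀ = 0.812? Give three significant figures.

4.80 ε

n₁/n₀ = (g₁/g₀) exp[−(E₁−E₀)/kT] = 0.812.
⇒ (E₁−E₀)/kT = ln((2/2)/0.812) = ln(1.2315) = 0.20823.
kT = 1ε / 0.20823 = 4.80 ε.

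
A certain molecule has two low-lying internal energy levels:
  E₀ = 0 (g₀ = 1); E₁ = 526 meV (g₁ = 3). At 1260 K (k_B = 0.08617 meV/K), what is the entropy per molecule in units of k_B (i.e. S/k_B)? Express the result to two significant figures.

k_BT = 0.08617 × 1260 K = 108.6 meV.
Eᵢ/kT = 0, 4.843.
Z = Σ gᵢe^(−Eᵢ/kT) = 1·e^(−0) + 3·e^(−4.843) = 1.000 + 0.02365 = 1.024.
⟨E⟩ = Σ EᵢPᵢ = 12.15 meV.
S/k_B = ln Z + ⟨E⟩/kT = ln(1.024) + 12.15/108.6 = 0.02372 + 0.1119 = 0.14.

0.14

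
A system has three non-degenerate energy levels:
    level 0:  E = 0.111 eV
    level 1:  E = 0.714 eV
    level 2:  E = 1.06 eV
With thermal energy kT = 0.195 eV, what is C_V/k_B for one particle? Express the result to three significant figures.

0.557

Eᵢ/kT = 0.56923, 3.6615, 5.4359.
Z = Σ e^(−Eᵢ/kT) = e^(−0.56923) + e^(−3.6615) + e^(−5.4359) = 0.56596 + 0.025694 + 0.0043573 = 0.59601.
⟨E⟩ = 0.14393 eV, ⟨E²⟩ = 0.041892 eV².
C_V/k_B = (⟨E²⟩ − ⟨E⟩²)/(kT)² = (0.041892 − 0.020716)/0.038025 = 0.557.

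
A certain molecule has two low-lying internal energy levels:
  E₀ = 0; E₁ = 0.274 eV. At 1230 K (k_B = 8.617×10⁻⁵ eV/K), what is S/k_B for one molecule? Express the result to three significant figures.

0.254

k_BT = 8.617×10⁻⁵ × 1230 K = 0.10599 eV.
Eᵢ/kT = 0, 2.5851.
Z = Σ e^(−Eᵢ/kT) = e^(−0) + e^(−2.5851) = 1.0000 + 0.075389 = 1.0754.
⟨E⟩ = Σ EᵢPᵢ = 0.019208 eV.
S/k_B = ln Z + ⟨E⟩/kT = ln(1.0754) + 0.019208/0.10599 = 0.072693 + 0.18122 = 0.254.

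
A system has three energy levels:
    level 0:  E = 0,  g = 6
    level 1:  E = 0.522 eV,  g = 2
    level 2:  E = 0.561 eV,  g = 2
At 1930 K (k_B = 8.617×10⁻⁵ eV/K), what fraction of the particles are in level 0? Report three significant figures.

k_BT = 8.617×10⁻⁵ × 1930 K = 0.16631 eV.
Eᵢ/kT = 0, 3.1387, 3.3732.
Z = Σ gᵢe^(−Eᵢ/kT) = 6·e^(−0) + 2·e^(−3.1387) + 2·e^(−3.3732) = 6.0000 + 0.086678 + 0.068560 = 6.1552.
P₀ = g₀ e^(−E₀/kT) / Z = 6.0000/6.1552 = 0.975.

0.975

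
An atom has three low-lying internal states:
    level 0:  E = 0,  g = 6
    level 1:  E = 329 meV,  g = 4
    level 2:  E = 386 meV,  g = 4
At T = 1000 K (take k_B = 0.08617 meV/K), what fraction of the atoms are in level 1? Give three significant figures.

0.0143

k_BT = 0.08617 × 1000 K = 86.170 meV.
Eᵢ/kT = 0, 3.8180, 4.4795.
Z = Σ gᵢe^(−Eᵢ/kT) = 6·e^(−0) + 4·e^(−3.8180) + 4·e^(−4.4795) = 6.0000 + 0.087887 + 0.045356 = 6.1332.
P₁ = g₁ e^(−E₁/kT) / Z = 0.087887/6.1332 = 0.0143.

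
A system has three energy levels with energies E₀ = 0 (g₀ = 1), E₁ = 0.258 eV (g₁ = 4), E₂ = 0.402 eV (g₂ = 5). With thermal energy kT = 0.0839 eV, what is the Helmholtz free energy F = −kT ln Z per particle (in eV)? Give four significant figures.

Eᵢ/kT = 0, 3.07509, 4.79142.
Z = Σ gᵢe^(−Eᵢ/kT) = 1·e^(−0) + 4·e^(−3.07509) + 5·e^(−4.79142) = 1.00000 + 0.184742 + 0.0415033 = 1.22625.
F = −kT ln Z = −0.0839 × ln(1.22625) = −0.0839 × 0.203961 = -0.01711 eV.

-0.01711 eV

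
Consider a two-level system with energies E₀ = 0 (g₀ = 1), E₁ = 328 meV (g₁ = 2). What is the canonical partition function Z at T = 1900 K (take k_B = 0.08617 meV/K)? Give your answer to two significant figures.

Z = 1.3

k_BT = 0.08617 × 1900 K = 163.7 meV.
Eᵢ/kT = 0, 2.004.
Z = Σ gᵢe^(−Eᵢ/kT) = 1·e^(−0) + 2·e^(−2.004) = 1.000 + 0.2696 = 1.270.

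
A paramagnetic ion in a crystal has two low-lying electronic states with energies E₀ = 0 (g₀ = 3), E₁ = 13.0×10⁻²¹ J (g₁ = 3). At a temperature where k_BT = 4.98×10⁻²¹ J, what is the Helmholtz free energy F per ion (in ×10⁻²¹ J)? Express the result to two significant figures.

Eᵢ/kT = 0, 2.610.
Z = Σ gᵢe^(−Eᵢ/kT) = 3·e^(−0) + 3·e^(−2.610) = 3.000 + 0.2206 = 3.221.
F = −kT ln Z = −4.98 × ln(3.221) = −4.98 × 1.170 = -5.8 ×10⁻²¹ J.

-5.8 ×10⁻²¹ J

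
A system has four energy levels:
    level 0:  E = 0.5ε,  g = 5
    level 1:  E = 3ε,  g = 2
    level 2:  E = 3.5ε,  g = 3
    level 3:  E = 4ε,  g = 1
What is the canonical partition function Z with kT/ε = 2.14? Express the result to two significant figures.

Z = 5.2

Eᵢ/kT = 0.2336, 1.402, 1.636, 1.869.
Z = Σ gᵢe^(−Eᵢ/kT) = 5·e^(−0.2336) + 2·e^(−1.402) + 3·e^(−1.636) + 1·e^(−1.869) = 3.958 + 0.4922 + 0.5843 + 0.1543 = 5.189.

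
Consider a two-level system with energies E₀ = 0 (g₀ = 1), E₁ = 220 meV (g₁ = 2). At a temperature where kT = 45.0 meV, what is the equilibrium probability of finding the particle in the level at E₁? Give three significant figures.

Eᵢ/kT = 0, 4.8889.
Z = Σ gᵢe^(−Eᵢ/kT) = 1·e^(−0) + 2·e^(−4.8889) = 1.0000 + 0.015059 = 1.0151.
P₁ = g₁ e^(−E₁/kT) / Z = 0.015059/1.0151 = 0.0148.

0.0148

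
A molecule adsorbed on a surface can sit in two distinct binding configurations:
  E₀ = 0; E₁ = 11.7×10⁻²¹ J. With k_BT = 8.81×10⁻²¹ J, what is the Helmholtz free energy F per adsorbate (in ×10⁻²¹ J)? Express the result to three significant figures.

Eᵢ/kT = 0, 1.3280.
Z = Σ e^(−Eᵢ/kT) = e^(−0) + e^(−1.3280) = 1.0000 + 0.26501 = 1.2650.
F = −kT ln Z = −8.81 × ln(1.2650) = −8.81 × 0.23507 = -2.07 ×10⁻²¹ J.

-2.07 ×10⁻²¹ J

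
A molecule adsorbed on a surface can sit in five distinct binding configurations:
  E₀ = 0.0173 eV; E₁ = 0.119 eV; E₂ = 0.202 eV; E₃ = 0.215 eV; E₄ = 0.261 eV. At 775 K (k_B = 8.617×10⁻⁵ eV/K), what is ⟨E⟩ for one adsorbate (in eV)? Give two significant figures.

k_BT = 8.617×10⁻⁵ × 775 K = 0.06678 eV.
Eᵢ/kT = 0.2591, 1.782, 3.025, 3.220, 3.908.
Z = Σ e^(−Eᵢ/kT) = e^(−0.2591) + e^(−1.782) + e^(−3.025) + e^(−3.220) + e^(−3.908) = 0.7717 + 0.1683 + 0.04856 + 0.03996 + 0.02008 = 1.049.
⟨E⟩ = Σ Eᵢ e^(−Eᵢ/kT) / Z = (0.0173·0.7717 + 0.119·0.1683 + 0.202·0.04856 + 0.215·0.03996 + 0.261·0.02008) / 1.049 = 0.054 eV.

0.054 eV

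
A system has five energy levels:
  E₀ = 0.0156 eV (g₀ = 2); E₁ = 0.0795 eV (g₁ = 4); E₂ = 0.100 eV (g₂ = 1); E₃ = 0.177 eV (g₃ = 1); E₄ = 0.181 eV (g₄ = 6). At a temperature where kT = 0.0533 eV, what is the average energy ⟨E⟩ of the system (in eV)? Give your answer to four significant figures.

Eᵢ/kT = 0.292683, 1.49156, 1.87617, 3.32083, 3.39587.
Z = Σ gᵢe^(−Eᵢ/kT) = 2·e^(−0.292683) + 4·e^(−1.49156) + 1·e^(−1.87617) + 1·e^(−3.32083) + 6·e^(−3.39587) = 1.49252 + 0.900085 + 0.153176 + 0.0361228 + 0.201068 = 2.78297.
⟨E⟩ = Σ Eᵢ gᵢe^(−Eᵢ/kT) / Z = (0.0156·1.49252 + 0.0795·0.900085 + 0.100·0.153176 + 0.177·0.0361228 + 0.181·0.201068) / 2.78297 = 0.05496 eV.

0.05496 eV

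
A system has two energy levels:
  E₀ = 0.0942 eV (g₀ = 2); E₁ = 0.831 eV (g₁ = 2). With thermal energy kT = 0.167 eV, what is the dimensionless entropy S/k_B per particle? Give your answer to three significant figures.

Eᵢ/kT = 0.56407, 4.9760.
Z = Σ gᵢe^(−Eᵢ/kT) = 2·e^(−0.56407) + 2·e^(−4.9760) = 1.1378 + 0.013803 = 1.1516.
⟨E⟩ = Σ EᵢPᵢ = 0.10303 eV.
S/k_B = ln Z + ⟨E⟩/kT = ln(1.1516) + 0.10303/0.167 = 0.14115 + 0.61695 = 0.758.

0.758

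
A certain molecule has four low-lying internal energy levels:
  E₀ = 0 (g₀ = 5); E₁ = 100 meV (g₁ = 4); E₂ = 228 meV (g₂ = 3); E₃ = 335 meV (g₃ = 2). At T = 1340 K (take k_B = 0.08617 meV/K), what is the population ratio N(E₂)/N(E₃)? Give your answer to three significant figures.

3.79

k_BT = 0.08617 × 1340 K = 115.47 meV.
n₂/n₃ = (g₂/g₃) exp[−(E₂−E₃)/kT] = (3/2) × exp(−(-107 meV)/(115.47 meV)) = (3/2) × exp(0.92665) = 3.79.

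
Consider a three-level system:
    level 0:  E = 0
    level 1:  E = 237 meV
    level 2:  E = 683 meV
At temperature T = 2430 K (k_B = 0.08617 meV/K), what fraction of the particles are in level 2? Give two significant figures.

0.028

k_BT = 0.08617 × 2430 K = 209.4 meV.
Eᵢ/kT = 0, 1.132, 3.262.
Z = Σ e^(−Eᵢ/kT) = e^(−0) + e^(−1.132) + e^(−3.262) = 1.000 + 0.3224 + 0.03831 = 1.361.
P₂ = e^(−E₂/kT) / Z = 0.03831/1.361 = 0.028.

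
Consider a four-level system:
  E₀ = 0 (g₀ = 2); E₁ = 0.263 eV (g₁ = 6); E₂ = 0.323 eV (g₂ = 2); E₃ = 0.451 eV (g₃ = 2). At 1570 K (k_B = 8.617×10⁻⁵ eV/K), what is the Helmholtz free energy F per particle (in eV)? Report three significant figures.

k_BT = 8.617×10⁻⁵ × 1570 K = 0.13529 eV.
Eᵢ/kT = 0, 1.9440, 2.3875, 3.3336.
Z = Σ gᵢe^(−Eᵢ/kT) = 2·e^(−0) + 6·e^(−1.9440) + 2·e^(−2.3875) + 2·e^(−3.3336) = 2.0000 + 0.85878 + 0.18372 + 0.071329 = 3.1138.
F = −kT ln Z = −0.13529 × ln(3.1138) = −0.13529 × 1.1358 = -0.154 eV.

-0.154 eV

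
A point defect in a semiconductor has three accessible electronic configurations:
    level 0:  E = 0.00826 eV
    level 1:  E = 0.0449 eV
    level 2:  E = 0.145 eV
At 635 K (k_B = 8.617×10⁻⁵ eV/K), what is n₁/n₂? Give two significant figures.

6.2

k_BT = 8.617×10⁻⁵ × 635 K = 0.05472 eV.
n₁/n₂ = exp[−(E₁−E₂)/kT] = exp(−(-0.1001 eV)/(0.05472 eV)) = exp(1.829) = 6.2.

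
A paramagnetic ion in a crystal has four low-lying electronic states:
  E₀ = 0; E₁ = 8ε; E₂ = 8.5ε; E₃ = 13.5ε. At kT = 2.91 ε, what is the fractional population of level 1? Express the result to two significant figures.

0.057

Eᵢ/kT = 0, 2.749, 2.921, 4.639.
Z = Σ e^(−Eᵢ/kT) = e^(−0) + e^(−2.749) + e^(−2.921) + e^(−4.639) = 1.000 + 0.06399 + 0.05388 + 0.009667 = 1.128.
P₁ = e^(−E₁/kT) / Z = 0.06399/1.128 = 0.057.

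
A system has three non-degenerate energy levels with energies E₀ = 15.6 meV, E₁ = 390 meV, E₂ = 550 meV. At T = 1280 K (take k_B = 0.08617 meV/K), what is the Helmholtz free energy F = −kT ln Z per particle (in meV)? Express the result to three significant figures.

k_BT = 0.08617 × 1280 K = 110.30 meV.
Eᵢ/kT = 0.14143, 3.5358, 4.9864.
Z = Σ e^(−Eᵢ/kT) = e^(−0.14143) + e^(−3.5358) + e^(−4.9864) = 0.86812 + 0.029135 + 0.0068302 = 0.90409.
F = −kT ln Z = −110.30 × ln(0.90409) = −110.30 × -0.10083 = 11.1 meV.

11.1 meV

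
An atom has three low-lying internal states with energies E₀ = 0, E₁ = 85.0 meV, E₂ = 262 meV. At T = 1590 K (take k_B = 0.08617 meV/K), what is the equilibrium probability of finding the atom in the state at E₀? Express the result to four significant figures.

k_BT = 0.08617 × 1590 K = 137.010 meV.
Eᵢ/kT = 0, 0.620393, 1.91227.
Z = Σ e^(−Eᵢ/kT) = e^(−0) + e^(−0.620393) + e^(−1.91227) = 1.00000 + 0.537733 + 0.147745 = 1.68548.
P₀ = e^(−E₀/kT) / Z = 1.00000/1.68548 = 0.5933.

0.5933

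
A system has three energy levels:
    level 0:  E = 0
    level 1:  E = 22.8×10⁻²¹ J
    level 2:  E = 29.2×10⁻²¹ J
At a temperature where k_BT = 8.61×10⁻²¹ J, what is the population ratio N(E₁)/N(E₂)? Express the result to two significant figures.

n₁/n₂ = exp[−(E₁−E₂)/kT] = exp(−(-6.4 ×10⁻²¹ J)/(8.61 ×10⁻²¹ J)) = exp(0.7433) = 2.1.

2.1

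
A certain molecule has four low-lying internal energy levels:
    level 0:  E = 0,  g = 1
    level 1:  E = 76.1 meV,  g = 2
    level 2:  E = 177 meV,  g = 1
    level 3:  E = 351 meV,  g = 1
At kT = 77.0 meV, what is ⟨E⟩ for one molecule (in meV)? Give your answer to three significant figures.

42.1 meV

Eᵢ/kT = 0, 0.98831, 2.2987, 4.5584.
Z = Σ gᵢe^(−Eᵢ/kT) = 1·e^(−0) + 2·e^(−0.98831) + 1·e^(−2.2987) + 1·e^(−4.5584) = 1.0000 + 0.74441 + 0.10039 + 0.010479 = 1.8553.
⟨E⟩ = Σ Eᵢ gᵢe^(−Eᵢ/kT) / Z = (0·1.0000 + 76.1·0.74441 + 177·0.10039 + 351·0.010479) / 1.8553 = 42.1 meV.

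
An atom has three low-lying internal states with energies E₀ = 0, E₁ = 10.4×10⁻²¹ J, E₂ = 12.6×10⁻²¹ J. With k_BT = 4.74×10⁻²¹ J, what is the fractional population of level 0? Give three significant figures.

Eᵢ/kT = 0, 2.1941, 2.6582.
Z = Σ e^(−Eᵢ/kT) = e^(−0) + e^(−2.1941) + e^(−2.6582) = 1.0000 + 0.11146 + 0.070074 = 1.1815.
P₀ = e^(−E₀/kT) / Z = 1.0000/1.1815 = 0.846.

0.846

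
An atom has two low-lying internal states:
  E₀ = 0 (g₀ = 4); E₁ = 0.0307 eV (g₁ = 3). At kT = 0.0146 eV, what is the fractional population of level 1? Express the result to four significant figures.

Eᵢ/kT = 0, 2.10274.
Z = Σ gᵢe^(−Eᵢ/kT) = 4·e^(−0) + 3·e^(−2.10274) = 4.00000 + 0.366364 = 4.36636.
P₁ = g₁ e^(−E₁/kT) / Z = 0.366364/4.36636 = 0.08391.

0.08391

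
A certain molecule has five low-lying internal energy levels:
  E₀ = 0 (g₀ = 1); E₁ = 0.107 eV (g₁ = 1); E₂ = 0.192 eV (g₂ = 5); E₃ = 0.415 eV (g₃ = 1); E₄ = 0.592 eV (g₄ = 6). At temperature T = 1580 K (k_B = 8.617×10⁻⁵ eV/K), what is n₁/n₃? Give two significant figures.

k_BT = 8.617×10⁻⁵ × 1580 K = 0.1361 eV.
n₁/n₃ = (g₁/g₃) exp[−(E₁−E₃)/kT] = (1/1) × exp(−(-0.308 eV)/(0.1361 eV)) = (1/1) × exp(2.263) = 9.6.

9.6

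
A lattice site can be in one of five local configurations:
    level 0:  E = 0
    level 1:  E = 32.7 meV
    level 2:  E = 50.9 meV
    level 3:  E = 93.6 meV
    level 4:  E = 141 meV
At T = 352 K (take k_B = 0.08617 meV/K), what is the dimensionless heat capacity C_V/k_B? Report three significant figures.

0.689

k_BT = 0.08617 × 352 K = 30.332 meV.
Eᵢ/kT = 0, 1.0781, 1.6781, 3.0858, 4.6486.
Z = Σ e^(−Eᵢ/kT) = e^(−0) + e^(−1.0781) + e^(−1.6781) + e^(−3.0858) + e^(−4.6486) = 1.0000 + 0.34024 + 0.18673 + 0.045693 + 0.0095750 = 1.5822.
⟨E⟩ = 16.595 meV, ⟨E²⟩ = 909.03 meV².
C_V/k_B = (⟨E²⟩ − ⟨E⟩²)/(kT)² = (909.03 − 275.39)/920.03 = 0.689.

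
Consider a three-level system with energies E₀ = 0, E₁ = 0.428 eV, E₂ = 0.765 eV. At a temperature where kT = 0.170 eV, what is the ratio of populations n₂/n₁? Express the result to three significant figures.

n₂/n₁ = exp[−(E₂−E₁)/kT] = exp(−(0.337 eV)/(0.170 eV)) = exp(-1.9824) = 0.138.

0.138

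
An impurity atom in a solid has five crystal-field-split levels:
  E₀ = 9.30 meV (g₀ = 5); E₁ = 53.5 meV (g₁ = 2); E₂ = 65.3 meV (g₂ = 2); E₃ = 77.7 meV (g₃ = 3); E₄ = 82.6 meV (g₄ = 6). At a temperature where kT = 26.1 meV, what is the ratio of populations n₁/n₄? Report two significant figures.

n₁/n₄ = (g₁/g₄) exp[−(E₁−E₄)/kT] = (2/6) × exp(−(-29.1 meV)/(26.1 meV)) = (2/6) × exp(1.115) = 1.0.

1.0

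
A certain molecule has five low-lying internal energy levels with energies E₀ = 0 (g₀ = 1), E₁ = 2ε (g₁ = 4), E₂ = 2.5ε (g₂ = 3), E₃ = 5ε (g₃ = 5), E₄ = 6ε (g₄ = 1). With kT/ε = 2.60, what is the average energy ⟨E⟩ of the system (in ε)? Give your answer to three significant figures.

2.24 ε

Eᵢ/kT = 0, 0.76923, 0.96154, 1.9231, 2.3077.
Z = Σ gᵢe^(−Eᵢ/kT) = 1·e^(−0) + 4·e^(−0.76923) + 3·e^(−0.96154) + 5·e^(−1.9231) + 1·e^(−2.3077) = 1.0000 + 1.8535 + 1.1469 + 0.73077 + 0.099490 = 4.8307.
⟨E⟩ = Σ Eᵢ gᵢe^(−Eᵢ/kT) / Z = (0·1.0000 + 2·1.8535 + 2.5·1.1469 + 5·0.73077 + 6·0.099490) / 4.8307 = 2.24 ε.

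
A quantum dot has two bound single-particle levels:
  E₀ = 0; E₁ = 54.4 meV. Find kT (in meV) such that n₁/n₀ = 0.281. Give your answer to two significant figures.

n₁/n₀ = exp[−(E₁−E₀)/kT] = 0.281.
⇒ (E₁−E₀)/kT = ln(1/0.281) = ln(3.559) = 1.269.
kT = 54.4 meV / 1.269 = 43 meV.

43 meV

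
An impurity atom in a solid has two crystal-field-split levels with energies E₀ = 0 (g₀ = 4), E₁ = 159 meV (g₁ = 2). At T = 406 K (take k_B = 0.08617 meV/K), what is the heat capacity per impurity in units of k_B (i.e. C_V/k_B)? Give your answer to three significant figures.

0.109

k_BT = 0.08617 × 406 K = 34.985 meV.
Eᵢ/kT = 0, 4.5448.
Z = Σ gᵢe^(−Eᵢ/kT) = 4·e^(−0) + 2·e^(−4.5448) = 4.0000 + 0.021245 = 4.0212.
⟨E⟩ = 0.84004 meV, ⟨E²⟩ = 133.57 meV².
C_V/k_B = (⟨E²⟩ − ⟨E⟩²)/(kT)² = (133.57 − 0.70567)/1224.0 = 0.109.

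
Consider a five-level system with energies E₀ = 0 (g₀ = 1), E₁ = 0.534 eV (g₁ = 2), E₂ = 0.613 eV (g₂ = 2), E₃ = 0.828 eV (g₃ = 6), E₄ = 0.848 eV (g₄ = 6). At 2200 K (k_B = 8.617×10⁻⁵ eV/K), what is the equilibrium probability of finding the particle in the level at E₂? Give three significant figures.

k_BT = 8.617×10⁻⁵ × 2200 K = 0.18957 eV.
Eᵢ/kT = 0, 2.8169, 3.2336, 4.3678, 4.4733.
Z = Σ gᵢe^(−Eᵢ/kT) = 1·e^(−0) + 2·e^(−2.8169) + 2·e^(−3.2336) + 6·e^(−4.3678) + 6·e^(−4.4733) = 1.0000 + 0.11958 + 0.078831 + 0.076075 + 0.068458 = 1.3429.
P₂ = g₂ e^(−E₂/kT) / Z = 0.078831/1.3429 = 0.0587.

0.0587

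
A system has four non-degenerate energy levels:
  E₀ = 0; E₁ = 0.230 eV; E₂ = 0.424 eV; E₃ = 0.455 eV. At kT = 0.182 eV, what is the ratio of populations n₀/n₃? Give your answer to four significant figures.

12.18

n₀/n₃ = exp[−(E₀−E₃)/kT] = exp(−(-0.455 eV)/(0.182 eV)) = exp(2.50000) = 12.18.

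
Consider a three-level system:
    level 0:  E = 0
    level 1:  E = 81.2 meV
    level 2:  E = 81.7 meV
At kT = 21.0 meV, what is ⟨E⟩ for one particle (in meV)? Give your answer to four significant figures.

Eᵢ/kT = 0, 3.86667, 3.89048.
Z = Σ e^(−Eᵢ/kT) = e^(−0) + e^(−3.86667) + e^(−3.89048) = 1.00000 + 0.0209279 + 0.0204355 = 1.04136.
⟨E⟩ = Σ Eᵢ e^(−Eᵢ/kT) / Z = (0·1.00000 + 81.2·0.0209279 + 81.7·0.0204355) / 1.04136 = 3.235 meV.

3.235 meV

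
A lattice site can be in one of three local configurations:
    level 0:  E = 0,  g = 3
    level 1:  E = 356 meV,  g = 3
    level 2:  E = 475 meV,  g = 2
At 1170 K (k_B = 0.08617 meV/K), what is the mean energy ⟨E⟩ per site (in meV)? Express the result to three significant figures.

k_BT = 0.08617 × 1170 K = 100.82 meV.
Eᵢ/kT = 0, 3.5310, 4.7114.
Z = Σ gᵢe^(−Eᵢ/kT) = 3·e^(−0) + 3·e^(−3.5310) + 2·e^(−4.7114) = 3.0000 + 0.087827 + 0.017984 = 3.1058.
⟨E⟩ = Σ Eᵢ gᵢe^(−Eᵢ/kT) / Z = (0·3.0000 + 356·0.087827 + 475·0.017984) / 3.1058 = 12.8 meV.

12.8 meV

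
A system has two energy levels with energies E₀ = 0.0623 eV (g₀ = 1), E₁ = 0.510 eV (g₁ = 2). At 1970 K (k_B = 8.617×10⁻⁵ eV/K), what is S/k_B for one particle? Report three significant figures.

0.464

k_BT = 8.617×10⁻⁵ × 1970 K = 0.16975 eV.
Eᵢ/kT = 0.36701, 3.0044.
Z = Σ gᵢe^(−Eᵢ/kT) = 1·e^(−0.36701) + 2·e^(−3.0044) = 0.69280 + 0.099137 = 0.79194.
⟨E⟩ = Σ EᵢPᵢ = 0.11834 eV.
S/k_B = ln Z + ⟨E⟩/kT = ln(0.79194) + 0.11834/0.16975 = -0.23327 + 0.69714 = 0.464.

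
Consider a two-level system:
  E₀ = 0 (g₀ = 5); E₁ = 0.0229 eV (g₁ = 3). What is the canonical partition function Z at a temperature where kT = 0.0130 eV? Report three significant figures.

Eᵢ/kT = 0, 1.7615.
Z = Σ gᵢe^(−Eᵢ/kT) = 5·e^(−0) + 3·e^(−1.7615) = 5.0000 + 0.51536 = 5.5154.

Z = 5.52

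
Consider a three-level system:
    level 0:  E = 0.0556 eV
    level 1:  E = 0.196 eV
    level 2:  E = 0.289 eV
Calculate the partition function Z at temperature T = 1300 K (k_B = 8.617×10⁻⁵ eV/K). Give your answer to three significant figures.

Z = 0.858

k_BT = 8.617×10⁻⁵ × 1300 K = 0.11202 eV.
Eᵢ/kT = 0.49634, 1.7497, 2.5799.
Z = Σ e^(−Eᵢ/kT) = e^(−0.49634) + e^(−1.7497) + e^(−2.5799) = 0.60875 + 0.17383 + 0.075782 = 0.85836.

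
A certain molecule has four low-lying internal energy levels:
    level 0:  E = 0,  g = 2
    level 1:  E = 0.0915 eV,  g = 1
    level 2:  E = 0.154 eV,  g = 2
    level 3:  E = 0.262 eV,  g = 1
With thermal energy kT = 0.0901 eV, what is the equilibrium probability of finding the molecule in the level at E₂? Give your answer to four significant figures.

Eᵢ/kT = 0, 1.01554, 1.70921, 2.90788.
Z = Σ gᵢe^(−Eᵢ/kT) = 2·e^(−0) + 1·e^(−1.01554) + 2·e^(−1.70921) + 1·e^(−2.90788) = 2.00000 + 0.362207 + 0.362017 + 0.0545913 = 2.77882.
P₂ = g₂ e^(−E₂/kT) / Z = 0.362017/2.77882 = 0.1303.

0.1303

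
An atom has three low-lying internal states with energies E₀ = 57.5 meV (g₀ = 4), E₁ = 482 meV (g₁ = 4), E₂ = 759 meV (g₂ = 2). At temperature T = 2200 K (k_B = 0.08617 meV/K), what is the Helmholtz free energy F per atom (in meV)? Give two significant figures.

-230 meV

k_BT = 0.08617 × 2200 K = 189.6 meV.
Eᵢ/kT = 0.3033, 2.542, 4.003.
Z = Σ gᵢe^(−Eᵢ/kT) = 4·e^(−0.3033) + 4·e^(−2.542) + 2·e^(−4.003) = 2.954 + 0.3148 + 0.03652 = 3.305.
F = −kT ln Z = −189.6 × ln(3.305) = −189.6 × 1.195 = -230 meV.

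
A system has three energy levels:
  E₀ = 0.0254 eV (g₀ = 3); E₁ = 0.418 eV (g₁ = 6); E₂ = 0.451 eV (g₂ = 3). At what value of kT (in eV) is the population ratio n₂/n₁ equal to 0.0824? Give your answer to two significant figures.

n₂/n₁ = (g₂/g₁) exp[−(E₂−E₁)/kT] = 0.0824.
⇒ (E₂−E₁)/kT = ln((3/6)/0.0824) = ln(6.068) = 1.803.
kT = 0.033 eV / 1.803 = 0.018 eV.

0.018 eV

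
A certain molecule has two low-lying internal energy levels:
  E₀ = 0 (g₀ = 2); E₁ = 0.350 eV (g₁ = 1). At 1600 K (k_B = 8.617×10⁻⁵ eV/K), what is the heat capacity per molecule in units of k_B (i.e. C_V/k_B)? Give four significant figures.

k_BT = 8.617×10⁻⁵ × 1600 K = 0.137872 eV.
Eᵢ/kT = 0, 2.53859.
Z = Σ gᵢe^(−Eᵢ/kT) = 2·e^(−0) + 1·e^(−2.53859) = 2.00000 + 0.0789777 = 2.07898.
⟨E⟩ = 0.0132960 eV, ⟨E²⟩ = 0.00465361 eV².
C_V/k_B = (⟨E²⟩ − ⟨E⟩²)/(kT)² = (0.00465361 − 0.000176784)/0.0190087 = 0.2355.

0.2355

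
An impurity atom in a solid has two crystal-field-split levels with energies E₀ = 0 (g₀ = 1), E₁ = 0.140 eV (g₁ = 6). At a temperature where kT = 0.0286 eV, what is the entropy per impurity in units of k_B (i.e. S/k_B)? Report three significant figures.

0.254

Eᵢ/kT = 0, 4.8951.
Z = Σ gᵢe^(−Eᵢ/kT) = 1·e^(−0) + 6·e^(−4.8951) = 1.0000 + 0.044899 = 1.0449.
⟨E⟩ = Σ EᵢPᵢ = 0.0060158 eV.
S/k_B = ln Z + ⟨E⟩/kT = ln(1.0449) + 0.0060158/0.0286 = 0.043921 + 0.21034 = 0.254.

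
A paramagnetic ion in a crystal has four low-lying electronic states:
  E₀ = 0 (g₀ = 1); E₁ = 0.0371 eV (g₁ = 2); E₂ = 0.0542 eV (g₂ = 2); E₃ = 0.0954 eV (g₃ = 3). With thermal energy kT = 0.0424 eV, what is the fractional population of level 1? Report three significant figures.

0.308

Eᵢ/kT = 0, 0.87500, 1.2783, 2.2500.
Z = Σ gᵢe^(−Eᵢ/kT) = 1·e^(−0) + 2·e^(−0.87500) + 2·e^(−1.2783) + 3·e^(−2.2500) = 1.0000 + 0.83372 + 0.55702 + 0.31620 = 2.7069.
P₁ = g₁ e^(−E₁/kT) / Z = 0.83372/2.7069 = 0.308.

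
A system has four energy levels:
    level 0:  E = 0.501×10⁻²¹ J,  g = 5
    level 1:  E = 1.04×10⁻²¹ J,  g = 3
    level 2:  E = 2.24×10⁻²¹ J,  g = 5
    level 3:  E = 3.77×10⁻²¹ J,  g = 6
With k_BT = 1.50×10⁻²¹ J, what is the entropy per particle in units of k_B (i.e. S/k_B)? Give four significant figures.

2.668

Eᵢ/kT = 0.334000, 0.693333, 1.49333, 2.51333.
Z = Σ gᵢe^(−Eᵢ/kT) = 5·e^(−0.334000) + 3·e^(−0.693333) + 5·e^(−1.49333) + 6·e^(−2.51333) = 3.58027 + 1.49972 + 1.12312 + 0.485988 = 6.68910.
⟨E⟩ = Σ EᵢPᵢ = 1.15133 ×10⁻²¹ J.
S/k_B = ln Z + ⟨E⟩/kT = ln(6.68910) + 1.15133/1.50 = 1.90048 + 0.767553 = 2.668.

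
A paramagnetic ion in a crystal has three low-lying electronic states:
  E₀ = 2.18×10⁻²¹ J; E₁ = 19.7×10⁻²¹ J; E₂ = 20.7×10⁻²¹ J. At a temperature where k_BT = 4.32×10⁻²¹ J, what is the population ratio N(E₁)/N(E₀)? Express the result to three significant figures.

n₁/n₀ = exp[−(E₁−E₀)/kT] = exp(−(17.52 ×10⁻²¹ J)/(4.32 ×10⁻²¹ J)) = exp(-4.0556) = 0.0173.

0.0173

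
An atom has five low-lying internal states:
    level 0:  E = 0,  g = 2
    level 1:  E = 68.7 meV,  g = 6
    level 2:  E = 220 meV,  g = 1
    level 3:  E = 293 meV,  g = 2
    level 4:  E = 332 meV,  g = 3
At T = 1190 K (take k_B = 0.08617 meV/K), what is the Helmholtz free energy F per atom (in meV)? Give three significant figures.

k_BT = 0.08617 × 1190 K = 102.54 meV.
Eᵢ/kT = 0, 0.66998, 2.1455, 2.8574, 3.2378.
Z = Σ gᵢe^(−Eᵢ/kT) = 2·e^(−0) + 6·e^(−0.66998) + 1·e^(−2.1455) + 2·e^(−2.8574) + 3·e^(−3.2378) = 2.0000 + 3.0703 + 0.11701 + 0.11484 + 0.11775 = 5.4199.
F = −kT ln Z = −102.54 × ln(5.4199) = −102.54 × 1.6901 = -173 meV.

-173 meV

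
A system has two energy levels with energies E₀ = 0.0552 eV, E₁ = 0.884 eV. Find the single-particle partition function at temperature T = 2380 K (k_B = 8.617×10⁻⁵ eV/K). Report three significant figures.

Z = 0.777

k_BT = 8.617×10⁻⁵ × 2380 K = 0.20508 eV.
Eᵢ/kT = 0.26916, 4.3105.
Z = Σ e^(−Eᵢ/kT) = e^(−0.26916) + e^(−4.3105) = 0.76402 + 0.013427 = 0.77745.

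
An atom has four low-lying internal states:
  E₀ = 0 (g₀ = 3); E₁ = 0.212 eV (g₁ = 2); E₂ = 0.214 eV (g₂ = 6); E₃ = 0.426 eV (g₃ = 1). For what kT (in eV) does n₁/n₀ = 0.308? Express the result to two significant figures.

0.27 eV

n₁/n₀ = (g₁/g₀) exp[−(E₁−E₀)/kT] = 0.308.
⇒ (E₁−E₀)/kT = ln((2/3)/0.308) = ln(2.165) = 0.7724.
kT = 0.212 eV / 0.7724 = 0.27 eV.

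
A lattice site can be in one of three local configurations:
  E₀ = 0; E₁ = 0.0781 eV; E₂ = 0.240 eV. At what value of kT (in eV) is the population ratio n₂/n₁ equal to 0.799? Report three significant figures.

0.721 eV

n₂/n₁ = exp[−(E₂−E₁)/kT] = 0.799.
⇒ (E₂−E₁)/kT = ln(1/0.799) = ln(1.2516) = 0.22442.
kT = 0.1619 eV / 0.22442 = 0.721 eV.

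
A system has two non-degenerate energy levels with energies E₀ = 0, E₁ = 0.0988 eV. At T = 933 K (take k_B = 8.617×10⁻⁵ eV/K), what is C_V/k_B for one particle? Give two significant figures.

k_BT = 8.617×10⁻⁵ × 933 K = 0.08040 eV.
Eᵢ/kT = 0, 1.229.
Z = Σ e^(−Eᵢ/kT) = e^(−0) + e^(−1.229) = 1.000 + 0.2926 = 1.293.
⟨E⟩ = 0.02236 eV, ⟨E²⟩ = 0.002209 eV².
C_V/k_B = (⟨E²⟩ − ⟨E⟩²)/(kT)² = (0.002209 − 0.0005000)/0.006464 = 0.26.

0.26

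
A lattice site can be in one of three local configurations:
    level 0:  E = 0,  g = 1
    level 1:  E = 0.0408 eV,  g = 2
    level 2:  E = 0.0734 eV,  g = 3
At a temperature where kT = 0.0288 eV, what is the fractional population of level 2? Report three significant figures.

Eᵢ/kT = 0, 1.4167, 2.5486.
Z = Σ gᵢe^(−Eᵢ/kT) = 1·e^(−0) + 2·e^(−1.4167) + 3·e^(−2.5486) = 1.0000 + 0.48503 + 0.23457 = 1.7196.
P₂ = g₂ e^(−E₂/kT) / Z = 0.23457/1.7196 = 0.136.

0.136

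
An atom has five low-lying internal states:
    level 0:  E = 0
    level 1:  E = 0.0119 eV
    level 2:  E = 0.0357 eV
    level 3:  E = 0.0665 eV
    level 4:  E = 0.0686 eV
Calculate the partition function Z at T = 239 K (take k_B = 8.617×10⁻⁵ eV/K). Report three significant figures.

k_BT = 8.617×10⁻⁵ × 239 K = 0.020595 eV.
Eᵢ/kT = 0, 0.57781, 1.7334, 3.2289, 3.3309.
Z = Σ e^(−Eᵢ/kT) = e^(−0) + e^(−0.57781) + e^(−1.7334) + e^(−3.2289) + e^(−3.3309) = 1.0000 + 0.56113 + 0.17668 + 0.039601 + 0.035761 = 1.8132.

Z = 1.81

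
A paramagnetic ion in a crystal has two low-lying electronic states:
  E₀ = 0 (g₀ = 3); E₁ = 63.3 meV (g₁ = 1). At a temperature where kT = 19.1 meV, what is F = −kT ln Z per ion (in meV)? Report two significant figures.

Eᵢ/kT = 0, 3.314.
Z = Σ gᵢe^(−Eᵢ/kT) = 3·e^(−0) + 1·e^(−3.314) = 3.000 + 0.03637 = 3.036.
F = −kT ln Z = −19.1 × ln(3.036) = −19.1 × 1.111 = -21 meV.

-21 meV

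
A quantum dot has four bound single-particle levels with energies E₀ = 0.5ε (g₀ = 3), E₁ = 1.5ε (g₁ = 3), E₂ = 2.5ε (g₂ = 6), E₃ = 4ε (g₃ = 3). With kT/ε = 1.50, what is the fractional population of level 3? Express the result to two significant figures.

Eᵢ/kT = 0.3333, 1.000, 1.667, 2.667.
Z = Σ gᵢe^(−Eᵢ/kT) = 3·e^(−0.3333) + 3·e^(−1.000) + 6·e^(−1.667) + 3·e^(−2.667) = 2.150 + 1.104 + 1.133 + 0.2084 = 4.595.
P₃ = g₃ e^(−E₃/kT) / Z = 0.2084/4.595 = 0.045.

0.045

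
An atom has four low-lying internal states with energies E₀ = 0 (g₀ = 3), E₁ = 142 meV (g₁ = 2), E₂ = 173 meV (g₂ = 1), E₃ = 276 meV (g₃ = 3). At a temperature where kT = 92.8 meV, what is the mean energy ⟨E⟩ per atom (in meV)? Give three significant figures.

Eᵢ/kT = 0, 1.5302, 1.8642, 2.9741.
Z = Σ gᵢe^(−Eᵢ/kT) = 3·e^(−0) + 2·e^(−1.5302) + 1·e^(−1.8642) + 3·e^(−2.9741) = 3.0000 + 0.43298 + 0.15502 + 0.15328 = 3.7413.
⟨E⟩ = Σ Eᵢ gᵢe^(−Eᵢ/kT) / Z = (0·3.0000 + 142·0.43298 + 173·0.15502 + 276·0.15328) / 3.7413 = 34.9 meV.

34.9 meV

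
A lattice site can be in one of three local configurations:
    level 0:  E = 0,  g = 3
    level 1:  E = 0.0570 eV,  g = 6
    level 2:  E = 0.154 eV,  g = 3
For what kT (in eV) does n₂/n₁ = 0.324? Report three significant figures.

n₂/n₁ = (g₂/g₁) exp[−(E₂−E₁)/kT] = 0.324.
⇒ (E₂−E₁)/kT = ln((3/6)/0.324) = ln(1.5432) = 0.43386.
kT = 0.0970 eV / 0.43386 = 0.224 eV.

0.224 eV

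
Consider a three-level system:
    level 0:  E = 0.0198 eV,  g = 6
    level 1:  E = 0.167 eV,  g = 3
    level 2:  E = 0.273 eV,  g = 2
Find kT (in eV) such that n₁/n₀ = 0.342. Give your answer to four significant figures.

n₁/n₀ = (g₁/g₀) exp[−(E₁−E₀)/kT] = 0.342.
⇒ (E₁−E₀)/kT = ln((3/6)/0.342) = ln(1.46199) = 0.379799.
kT = 0.1472 eV / 0.379799 = 0.3876 eV.

0.3876 eV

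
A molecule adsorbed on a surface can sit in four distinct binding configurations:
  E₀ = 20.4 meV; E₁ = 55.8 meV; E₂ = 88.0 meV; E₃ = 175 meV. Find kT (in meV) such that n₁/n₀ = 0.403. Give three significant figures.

n₁/n₀ = exp[−(E₁−E₀)/kT] = 0.403.
⇒ (E₁−E₀)/kT = ln(1/0.403) = ln(2.4814) = 0.90882.
kT = 35.4 meV / 0.90882 = 39.0 meV.

39.0 meV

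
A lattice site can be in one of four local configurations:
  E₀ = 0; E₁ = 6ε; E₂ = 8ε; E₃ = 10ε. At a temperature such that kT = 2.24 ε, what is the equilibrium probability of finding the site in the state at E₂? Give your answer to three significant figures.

0.0254

Eᵢ/kT = 0, 2.6786, 3.5714, 4.4643.
Z = Σ e^(−Eᵢ/kT) = e^(−0) + e^(−2.6786) + e^(−3.5714) + e^(−4.4643) = 1.0000 + 0.068659 + 0.028116 + 0.011513 = 1.1083.
P₂ = e^(−E₂/kT) / Z = 0.028116/1.1083 = 0.0254.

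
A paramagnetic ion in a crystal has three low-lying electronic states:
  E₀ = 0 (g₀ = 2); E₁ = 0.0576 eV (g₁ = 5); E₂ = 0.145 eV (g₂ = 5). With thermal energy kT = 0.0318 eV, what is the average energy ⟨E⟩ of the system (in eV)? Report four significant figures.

Eᵢ/kT = 0, 1.81132, 4.55975.
Z = Σ gᵢe^(−Eᵢ/kT) = 2·e^(−0) + 5·e^(−1.81132) + 5·e^(−4.55975) = 2.00000 + 0.817191 + 0.0523234 = 2.86951.
⟨E⟩ = Σ Eᵢ gᵢe^(−Eᵢ/kT) / Z = (0·2.00000 + 0.0576·0.817191 + 0.145·0.0523234) / 2.86951 = 0.01905 eV.

0.01905 eV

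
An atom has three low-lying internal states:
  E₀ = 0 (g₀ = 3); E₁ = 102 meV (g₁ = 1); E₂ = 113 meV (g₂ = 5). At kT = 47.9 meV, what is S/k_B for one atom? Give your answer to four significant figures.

1.659

Eᵢ/kT = 0, 2.12944, 2.35908.
Z = Σ gᵢe^(−Eᵢ/kT) = 3·e^(−0) + 1·e^(−2.12944) + 5·e^(−2.35908) = 3.00000 + 0.118904 + 0.472536 = 3.59144.
⟨E⟩ = Σ EᵢPᵢ = 18.2447 meV.
S/k_B = ln Z + ⟨E⟩/kT = ln(3.59144) + 18.2447/47.9 = 1.27855 + 0.380891 = 1.659.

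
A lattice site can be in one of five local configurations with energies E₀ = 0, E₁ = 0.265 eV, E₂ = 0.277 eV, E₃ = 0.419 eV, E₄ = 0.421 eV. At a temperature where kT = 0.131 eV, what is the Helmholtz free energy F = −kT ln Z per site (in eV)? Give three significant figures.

-0.0378 eV

Eᵢ/kT = 0, 2.0229, 2.1145, 3.1985, 3.2137.
Z = Σ e^(−Eᵢ/kT) = e^(−0) + e^(−2.0229) + e^(−2.1145) + e^(−3.1985) + e^(−3.2137) = 1.0000 + 0.13227 + 0.12069 + 0.040823 + 0.040208 = 1.3340.
F = −kT ln Z = −0.131 × ln(1.3340) = −0.131 × 0.28818 = -0.0378 eV.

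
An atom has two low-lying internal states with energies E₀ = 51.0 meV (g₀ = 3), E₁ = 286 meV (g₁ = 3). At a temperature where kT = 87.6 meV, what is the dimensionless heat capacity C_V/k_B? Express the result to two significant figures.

Eᵢ/kT = 0.5822, 3.265.
Z = Σ gᵢe^(−Eᵢ/kT) = 3·e^(−0.5822) + 3·e^(−3.265) = 1.676 + 0.1146 = 1.791.
⟨E⟩ = 66.03 meV, ⟨E²⟩ = 7668 meV².
C_V/k_B = (⟨E²⟩ − ⟨E⟩²)/(kT)² = (7668 − 4360)/7674 = 0.43.

0.43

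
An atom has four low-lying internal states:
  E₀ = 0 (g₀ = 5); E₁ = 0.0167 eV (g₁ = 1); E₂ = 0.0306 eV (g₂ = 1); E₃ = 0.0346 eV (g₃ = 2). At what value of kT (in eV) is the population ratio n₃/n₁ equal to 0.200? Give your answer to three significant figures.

n₃/n₁ = (g₃/g₁) exp[−(E₃−E₁)/kT] = 0.200.
⇒ (E₃−E₁)/kT = ln((2/1)/0.200) = ln(10.000) = 2.3026.
kT = 0.0179 eV / 2.3026 = 0.00777 eV.

0.00777 eV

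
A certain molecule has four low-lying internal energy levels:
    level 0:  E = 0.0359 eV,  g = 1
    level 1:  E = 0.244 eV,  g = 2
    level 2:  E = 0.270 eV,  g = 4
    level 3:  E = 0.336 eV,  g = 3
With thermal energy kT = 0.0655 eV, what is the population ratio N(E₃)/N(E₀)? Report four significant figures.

n₃/n₀ = (g₃/g₀) exp[−(E₃−E₀)/kT] = (3/1) × exp(−(0.3001 eV)/(0.0655 eV)) = (3/1) × exp(-4.58168) = 0.03071.

0.03071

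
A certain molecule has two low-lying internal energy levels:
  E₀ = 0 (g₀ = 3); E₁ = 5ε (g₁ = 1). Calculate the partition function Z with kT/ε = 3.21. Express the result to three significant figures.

Eᵢ/kT = 0, 1.5576.
Z = Σ gᵢe^(−Eᵢ/kT) = 3·e^(−0) + 1·e^(−1.5576) = 3.0000 + 0.21064 = 3.2106.

Z = 3.21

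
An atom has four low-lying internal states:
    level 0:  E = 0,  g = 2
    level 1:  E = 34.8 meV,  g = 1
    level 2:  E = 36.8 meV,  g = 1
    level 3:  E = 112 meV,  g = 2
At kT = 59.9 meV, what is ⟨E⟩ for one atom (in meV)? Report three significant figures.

Eᵢ/kT = 0, 0.58097, 0.61436, 1.8698.
Z = Σ gᵢe^(−Eᵢ/kT) = 2·e^(−0) + 1·e^(−0.58097) + 1·e^(−0.61436) + 2·e^(−1.8698) = 2.0000 + 0.55936 + 0.54099 + 0.30831 = 3.4087.
⟨E⟩ = Σ Eᵢ gᵢe^(−Eᵢ/kT) / Z = (0·2.0000 + 34.8·0.55936 + 36.8·0.54099 + 112·0.30831) / 3.4087 = 21.7 meV.

21.7 meV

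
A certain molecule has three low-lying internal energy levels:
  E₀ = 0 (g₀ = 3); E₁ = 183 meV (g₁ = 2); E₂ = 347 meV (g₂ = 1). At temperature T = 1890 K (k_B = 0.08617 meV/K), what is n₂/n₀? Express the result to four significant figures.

0.03959

k_BT = 0.08617 × 1890 K = 162.861 meV.
n₂/n₀ = (g₂/g₀) exp[−(E₂−E₀)/kT] = (1/3) × exp(−(347 meV)/(162.861 meV)) = (1/3) × exp(-2.13065) = 0.03959.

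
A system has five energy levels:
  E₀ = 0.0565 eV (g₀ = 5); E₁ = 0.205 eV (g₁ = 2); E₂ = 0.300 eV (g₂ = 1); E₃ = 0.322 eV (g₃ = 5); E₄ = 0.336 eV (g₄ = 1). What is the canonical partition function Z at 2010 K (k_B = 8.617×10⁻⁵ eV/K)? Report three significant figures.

k_BT = 8.617×10⁻⁵ × 2010 K = 0.17320 eV.
Eᵢ/kT = 0.32621, 1.1836, 1.7321, 1.8591, 1.9400.
Z = Σ gᵢe^(−Eᵢ/kT) = 5·e^(−0.32621) + 2·e^(−1.1836) + 1·e^(−1.7321) + 5·e^(−1.8591) + 1·e^(−1.9400) = 3.6083 + 0.61235 + 0.17691 + 0.77906 + 0.14370 = 5.3203.

Z = 5.32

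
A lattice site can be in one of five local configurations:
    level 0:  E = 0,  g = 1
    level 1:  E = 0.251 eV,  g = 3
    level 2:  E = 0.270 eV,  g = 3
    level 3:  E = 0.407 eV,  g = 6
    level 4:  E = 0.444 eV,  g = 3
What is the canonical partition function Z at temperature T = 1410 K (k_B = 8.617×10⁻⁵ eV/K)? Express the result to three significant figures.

Z = 1.99

k_BT = 8.617×10⁻⁵ × 1410 K = 0.12150 eV.
Eᵢ/kT = 0, 2.0658, 2.2222, 3.3498, 3.6543.
Z = Σ gᵢe^(−Eᵢ/kT) = 1·e^(−0) + 3·e^(−2.0658) + 3·e^(−2.2222) + 6·e^(−3.3498) + 3·e^(−3.6543) = 1.0000 + 0.38015 + 0.32511 + 0.21055 + 0.077639 = 1.9934.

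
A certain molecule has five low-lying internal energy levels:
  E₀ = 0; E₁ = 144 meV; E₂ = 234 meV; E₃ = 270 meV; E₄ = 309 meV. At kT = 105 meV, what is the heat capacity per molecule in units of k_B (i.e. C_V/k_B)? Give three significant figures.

Eᵢ/kT = 0, 1.3714, 2.2286, 2.5714, 2.9429.
Z = Σ e^(−Eᵢ/kT) = e^(−0) + e^(−1.3714) + e^(−2.2286) + e^(−2.5714) + e^(−2.9429) = 1.0000 + 0.25375 + 0.10768 + 0.076428 + 0.052713 = 1.4906.
⟨E⟩ = 66.189 meV, ⟨E²⟩ = 14600 meV².
C_V/k_B = (⟨E²⟩ − ⟨E⟩²)/(kT)² = (14600 − 4381.0)/11025 = 0.927.

0.927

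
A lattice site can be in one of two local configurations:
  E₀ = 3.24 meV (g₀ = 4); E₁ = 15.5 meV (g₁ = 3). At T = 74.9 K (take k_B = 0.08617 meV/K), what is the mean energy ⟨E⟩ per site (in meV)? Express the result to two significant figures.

4.5 meV

k_BT = 0.08617 × 74.9 K = 6.454 meV.
Eᵢ/kT = 0.5020, 2.402.
Z = Σ gᵢe^(−Eᵢ/kT) = 4·e^(−0.5020) + 3·e^(−2.402) = 2.421 + 0.2716 = 2.693.
⟨E⟩ = Σ Eᵢ gᵢe^(−Eᵢ/kT) / Z = (3.24·2.421 + 15.5·0.2716) / 2.693 = 4.5 meV.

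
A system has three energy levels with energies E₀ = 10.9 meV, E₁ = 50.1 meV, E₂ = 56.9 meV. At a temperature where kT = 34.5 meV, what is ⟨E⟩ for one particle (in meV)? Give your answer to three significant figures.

26.5 meV

Eᵢ/kT = 0.31594, 1.4522, 1.6493.
Z = Σ e^(−Eᵢ/kT) = e^(−0.31594) + e^(−1.4522) + e^(−1.6493) = 0.72910 + 0.23405 + 0.19218 = 1.1553.
⟨E⟩ = Σ Eᵢ e^(−Eᵢ/kT) / Z = (10.9·0.72910 + 50.1·0.23405 + 56.9·0.19218) / 1.1553 = 26.5 meV.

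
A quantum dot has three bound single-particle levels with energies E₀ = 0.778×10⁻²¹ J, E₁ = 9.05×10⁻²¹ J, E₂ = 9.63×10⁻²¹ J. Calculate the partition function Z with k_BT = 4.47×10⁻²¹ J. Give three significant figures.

Eᵢ/kT = 0.17405, 2.0246, 2.1544.
Z = Σ e^(−Eᵢ/kT) = e^(−0.17405) + e^(−2.0246) + e^(−2.1544) = 0.84025 + 0.13205 + 0.11597 = 1.0883.

Z = 1.09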